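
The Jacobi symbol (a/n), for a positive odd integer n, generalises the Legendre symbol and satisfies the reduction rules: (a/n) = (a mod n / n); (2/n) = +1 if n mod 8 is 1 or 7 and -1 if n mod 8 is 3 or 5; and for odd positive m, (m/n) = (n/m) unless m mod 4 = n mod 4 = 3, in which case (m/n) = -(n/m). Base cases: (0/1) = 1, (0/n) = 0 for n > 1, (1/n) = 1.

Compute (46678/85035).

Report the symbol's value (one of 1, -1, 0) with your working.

factor out 2^1: 46678 = 2^1·23339; with 85035 mod 8 = 3, (2/85035) = -1; sign now -1; continue with (23339/85035)
flip (23339/85035) -> (85035/23339): both odd, 23339 mod 4 = 3, 85035 mod 4 = 3, so the flip contributes -1; sign now +1
(85035/23339): 85035 mod 23339 = 15018, so (85035/23339) = (15018/23339)
factor out 2^1: 15018 = 2^1·7509; with 23339 mod 8 = 3, (2/23339) = -1; sign now -1; continue with (7509/23339)
flip (7509/23339) -> (23339/7509): both odd, 7509 mod 4 = 1, 23339 mod 4 = 3, so the flip contributes +1; sign now -1
(23339/7509): 23339 mod 7509 = 812, so (23339/7509) = (812/7509)
factor out 2^2: 812 = 2^2·203; with 7509 mod 8 = 5, (2/7509) = -1; sign now -1; continue with (203/7509)
flip (203/7509) -> (7509/203): both odd, 203 mod 4 = 3, 7509 mod 4 = 1, so the flip contributes +1; sign now -1
(7509/203): 7509 mod 203 = 201, so (7509/203) = (201/203)
flip (201/203) -> (203/201): both odd, 201 mod 4 = 1, 203 mod 4 = 3, so the flip contributes +1; sign now -1
(203/201): 203 mod 201 = 2, so (203/201) = (2/201)
factor out 2^1: 2 = 2^1·1; with 201 mod 8 = 1, (2/201) = +1; sign now -1; continue with (1/201)
reached (1/201) = 1, so the symbol is -1

-1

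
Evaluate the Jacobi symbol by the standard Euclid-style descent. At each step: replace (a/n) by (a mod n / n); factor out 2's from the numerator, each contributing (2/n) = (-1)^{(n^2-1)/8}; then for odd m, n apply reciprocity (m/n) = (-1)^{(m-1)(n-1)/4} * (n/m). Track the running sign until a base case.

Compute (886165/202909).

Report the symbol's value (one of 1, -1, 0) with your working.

(886165/202909): 886165 mod 202909 = 74529, so (886165/202909) = (74529/202909)
flip (74529/202909) -> (202909/74529): both odd, 74529 mod 4 = 1, 202909 mod 4 = 1, so the flip contributes +1; sign now +1
(202909/74529): 202909 mod 74529 = 53851, so (202909/74529) = (53851/74529)
flip (53851/74529) -> (74529/53851): both odd, 53851 mod 4 = 3, 74529 mod 4 = 1, so the flip contributes +1; sign now +1
(74529/53851): 74529 mod 53851 = 20678, so (74529/53851) = (20678/53851)
factor out 2^1: 20678 = 2^1·10339; with 53851 mod 8 = 3, (2/53851) = -1; sign now -1; continue with (10339/53851)
flip (10339/53851) -> (53851/10339): both odd, 10339 mod 4 = 3, 53851 mod 4 = 3, so the flip contributes -1; sign now +1
(53851/10339): 53851 mod 10339 = 2156, so (53851/10339) = (2156/10339)
factor out 2^2: 2156 = 2^2·539; with 10339 mod 8 = 3, (2/10339) = -1; sign now +1; continue with (539/10339)
flip (539/10339) -> (10339/539): both odd, 539 mod 4 = 3, 10339 mod 4 = 3, so the flip contributes -1; sign now -1
(10339/539): 10339 mod 539 = 98, so (10339/539) = (98/539)
factor out 2^1: 98 = 2^1·49; with 539 mod 8 = 3, (2/539) = -1; sign now +1; continue with (49/539)
flip (49/539) -> (539/49): both odd, 49 mod 4 = 1, 539 mod 4 = 3, so the flip contributes +1; sign now +1
(539/49): 539 mod 49 = 0, so (539/49) = (0/49)
reached (0/49); gcd(a, n) > 1, so (0/49) = 0 and the symbol is 0

0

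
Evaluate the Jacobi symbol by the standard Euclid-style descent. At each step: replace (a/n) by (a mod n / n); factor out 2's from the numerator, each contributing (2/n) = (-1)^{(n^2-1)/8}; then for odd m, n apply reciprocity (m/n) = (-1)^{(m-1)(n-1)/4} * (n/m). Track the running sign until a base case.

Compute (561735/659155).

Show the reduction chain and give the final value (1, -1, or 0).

0

flip (561735/659155) -> (659155/561735): both odd, 561735 mod 4 = 3, 659155 mod 4 = 3, so the flip contributes -1; sign now -1
(659155/561735): 659155 mod 561735 = 97420, so (659155/561735) = (97420/561735)
factor out 2^2: 97420 = 2^2·24355; with 561735 mod 8 = 7, (2/561735) = +1; sign now -1; continue with (24355/561735)
flip (24355/561735) -> (561735/24355): both odd, 24355 mod 4 = 3, 561735 mod 4 = 3, so the flip contributes -1; sign now +1
(561735/24355): 561735 mod 24355 = 1570, so (561735/24355) = (1570/24355)
factor out 2^1: 1570 = 2^1·785; with 24355 mod 8 = 3, (2/24355) = -1; sign now -1; continue with (785/24355)
flip (785/24355) -> (24355/785): both odd, 785 mod 4 = 1, 24355 mod 4 = 3, so the flip contributes +1; sign now -1
(24355/785): 24355 mod 785 = 20, so (24355/785) = (20/785)
factor out 2^2: 20 = 2^2·5; with 785 mod 8 = 1, (2/785) = +1; sign now -1; continue with (5/785)
flip (5/785) -> (785/5): both odd, 5 mod 4 = 1, 785 mod 4 = 1, so the flip contributes +1; sign now -1
(785/5): 785 mod 5 = 0, so (785/5) = (0/5)
reached (0/5); gcd(a, n) > 1, so (0/5) = 0 and the symbol is 0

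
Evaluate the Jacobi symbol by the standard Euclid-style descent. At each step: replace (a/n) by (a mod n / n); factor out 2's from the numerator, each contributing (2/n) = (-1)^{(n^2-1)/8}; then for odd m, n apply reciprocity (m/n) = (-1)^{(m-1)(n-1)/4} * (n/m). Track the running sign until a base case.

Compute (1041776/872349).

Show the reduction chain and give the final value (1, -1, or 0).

(1041776/872349) = (169427/872349)   [reduce mod 872349]
reciprocity: (169427/872349) = +1·(872349/169427) since 169427 mod 4 = 3, 872349 mod 4 = 1; sign now +1
(872349/169427) = (25214/169427)   [reduce mod 169427]
25214 = 2^1·12607; (2/169427) = -1 since 169427 mod 8 = 3, so (25214/169427) = (-1)^1·(12607/169427); sign now -1
reciprocity: (12607/169427) = -1·(169427/12607) since 12607 mod 4 = 3, 169427 mod 4 = 3; sign now +1
(169427/12607) = (5536/12607)   [reduce mod 12607]
5536 = 2^5·173; (2/12607) = +1 since 12607 mod 8 = 7, so (5536/12607) = (+1)^5·(173/12607); sign now +1
reciprocity: (173/12607) = +1·(12607/173) since 173 mod 4 = 1, 12607 mod 4 = 3; sign now +1
(12607/173) = (151/173)   [reduce mod 173]
reciprocity: (151/173) = +1·(173/151) since 151 mod 4 = 3, 173 mod 4 = 1; sign now +1
(173/151) = (22/151)   [reduce mod 151]
22 = 2^1·11; (2/151) = +1 since 151 mod 8 = 7, so (22/151) = (+1)^1·(11/151); sign now +1
reciprocity: (11/151) = -1·(151/11) since 11 mod 4 = 3, 151 mod 4 = 3; sign now -1
(151/11) = (8/11)   [reduce mod 11]
8 = 2^3·1; (2/11) = -1 since 11 mod 8 = 3, so (8/11) = (-1)^3·(1/11); sign now +1
(1/11) = 1; final value = sign = +1

1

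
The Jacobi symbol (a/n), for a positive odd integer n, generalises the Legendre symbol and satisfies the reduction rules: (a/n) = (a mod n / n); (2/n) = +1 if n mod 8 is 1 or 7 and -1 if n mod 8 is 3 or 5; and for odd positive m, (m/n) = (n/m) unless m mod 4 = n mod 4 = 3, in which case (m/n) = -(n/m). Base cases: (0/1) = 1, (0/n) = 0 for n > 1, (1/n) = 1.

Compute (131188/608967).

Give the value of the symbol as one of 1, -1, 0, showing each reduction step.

1

131188 = 2^2·32797; (2/608967) = +1 since 608967 mod 8 = 7, so (131188/608967) = (+1)^2·(32797/608967); sign now +1
reciprocity: (32797/608967) = +1·(608967/32797) since 32797 mod 4 = 1, 608967 mod 4 = 3; sign now +1
(608967/32797) = (18621/32797)   [reduce mod 32797]
reciprocity: (18621/32797) = +1·(32797/18621) since 18621 mod 4 = 1, 32797 mod 4 = 1; sign now +1
(32797/18621) = (14176/18621)   [reduce mod 18621]
14176 = 2^5·443; (2/18621) = -1 since 18621 mod 8 = 5, so (14176/18621) = (-1)^5·(443/18621); sign now -1
reciprocity: (443/18621) = +1·(18621/443) since 443 mod 4 = 3, 18621 mod 4 = 1; sign now -1
(18621/443) = (15/443)   [reduce mod 443]
reciprocity: (15/443) = -1·(443/15) since 15 mod 4 = 3, 443 mod 4 = 3; sign now +1
(443/15) = (8/15)   [reduce mod 15]
8 = 2^3·1; (2/15) = +1 since 15 mod 8 = 7, so (8/15) = (+1)^3·(1/15); sign now +1
(1/15) = 1; final value = sign = +1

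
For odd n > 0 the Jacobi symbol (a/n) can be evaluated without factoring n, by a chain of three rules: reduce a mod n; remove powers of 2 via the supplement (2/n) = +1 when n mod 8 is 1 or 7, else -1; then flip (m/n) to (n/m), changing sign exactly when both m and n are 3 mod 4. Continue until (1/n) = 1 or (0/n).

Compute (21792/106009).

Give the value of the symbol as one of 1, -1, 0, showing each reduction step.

0

21792 = 2^5·681; (2/106009) = +1 since 106009 mod 8 = 1, so (21792/106009) = (+1)^5·(681/106009); sign now +1
reciprocity: (681/106009) = +1·(106009/681) since 681 mod 4 = 1, 106009 mod 4 = 1; sign now +1
(106009/681) = (454/681)   [reduce mod 681]
454 = 2^1·227; (2/681) = +1 since 681 mod 8 = 1, so (454/681) = (+1)^1·(227/681); sign now +1
reciprocity: (227/681) = +1·(681/227) since 227 mod 4 = 3, 681 mod 4 = 1; sign now +1
(681/227) = (0/227)   [reduce mod 227]
(0/227) = 0   [gcd(a, n) > 1]; final value = 0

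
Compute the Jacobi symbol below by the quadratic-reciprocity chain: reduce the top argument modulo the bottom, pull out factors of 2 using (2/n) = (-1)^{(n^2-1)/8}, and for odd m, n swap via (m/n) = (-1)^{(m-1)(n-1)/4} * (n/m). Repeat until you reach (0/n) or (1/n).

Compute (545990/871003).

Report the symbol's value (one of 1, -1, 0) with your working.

-1

545990 = 2^1·272995; (2/871003) = -1 since 871003 mod 8 = 3, so (545990/871003) = (-1)^1·(272995/871003); sign now -1
reciprocity: (272995/871003) = -1·(871003/272995) since 272995 mod 4 = 3, 871003 mod 4 = 3; sign now +1
(871003/272995) = (52018/272995)   [reduce mod 272995]
52018 = 2^1·26009; (2/272995) = -1 since 272995 mod 8 = 3, so (52018/272995) = (-1)^1·(26009/272995); sign now -1
reciprocity: (26009/272995) = +1·(272995/26009) since 26009 mod 4 = 1, 272995 mod 4 = 3; sign now -1
(272995/26009) = (12905/26009)   [reduce mod 26009]
reciprocity: (12905/26009) = +1·(26009/12905) since 12905 mod 4 = 1, 26009 mod 4 = 1; sign now -1
(26009/12905) = (199/12905)   [reduce mod 12905]
reciprocity: (199/12905) = +1·(12905/199) since 199 mod 4 = 3, 12905 mod 4 = 1; sign now -1
(12905/199) = (169/199)   [reduce mod 199]
reciprocity: (169/199) = +1·(199/169) since 169 mod 4 = 1, 199 mod 4 = 3; sign now -1
(199/169) = (30/169)   [reduce mod 169]
30 = 2^1·15; (2/169) = +1 since 169 mod 8 = 1, so (30/169) = (+1)^1·(15/169); sign now -1
reciprocity: (15/169) = +1·(169/15) since 15 mod 4 = 3, 169 mod 4 = 1; sign now -1
(169/15) = (4/15)   [reduce mod 15]
4 = 2^2·1; (2/15) = +1 since 15 mod 8 = 7, so (4/15) = (+1)^2·(1/15); sign now -1
(1/15) = 1; final value = sign = -1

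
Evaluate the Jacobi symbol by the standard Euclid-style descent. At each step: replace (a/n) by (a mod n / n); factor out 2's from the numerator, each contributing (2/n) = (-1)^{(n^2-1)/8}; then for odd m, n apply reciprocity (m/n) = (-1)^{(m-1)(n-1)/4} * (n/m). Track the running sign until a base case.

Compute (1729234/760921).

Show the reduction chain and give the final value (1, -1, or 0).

(1729234/760921) = (207392/760921)   [reduce mod 760921]
207392 = 2^5·6481; (2/760921) = +1 since 760921 mod 8 = 1, so (207392/760921) = (+1)^5·(6481/760921); sign now +1
reciprocity: (6481/760921) = +1·(760921/6481) since 6481 mod 4 = 1, 760921 mod 4 = 1; sign now +1
(760921/6481) = (2644/6481)   [reduce mod 6481]
2644 = 2^2·661; (2/6481) = +1 since 6481 mod 8 = 1, so (2644/6481) = (+1)^2·(661/6481); sign now +1
reciprocity: (661/6481) = +1·(6481/661) since 661 mod 4 = 1, 6481 mod 4 = 1; sign now +1
(6481/661) = (532/661)   [reduce mod 661]
532 = 2^2·133; (2/661) = -1 since 661 mod 8 = 5, so (532/661) = (-1)^2·(133/661); sign now +1
reciprocity: (133/661) = +1·(661/133) since 133 mod 4 = 1, 661 mod 4 = 1; sign now +1
(661/133) = (129/133)   [reduce mod 133]
reciprocity: (129/133) = +1·(133/129) since 129 mod 4 = 1, 133 mod 4 = 1; sign now +1
(133/129) = (4/129)   [reduce mod 129]
4 = 2^2·1; (2/129) = +1 since 129 mod 8 = 1, so (4/129) = (+1)^2·(1/129); sign now +1
(1/129) = 1; final value = sign = +1

1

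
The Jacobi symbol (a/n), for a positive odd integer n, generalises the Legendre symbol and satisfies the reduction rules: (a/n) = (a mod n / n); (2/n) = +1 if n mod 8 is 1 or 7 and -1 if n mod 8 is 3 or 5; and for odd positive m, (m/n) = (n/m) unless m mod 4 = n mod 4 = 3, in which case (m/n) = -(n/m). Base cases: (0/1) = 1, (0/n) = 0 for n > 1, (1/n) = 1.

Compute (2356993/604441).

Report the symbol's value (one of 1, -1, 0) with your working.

1

(2356993/604441) = (543670/604441)   [reduce mod 604441]
543670 = 2^1·271835; (2/604441) = +1 since 604441 mod 8 = 1, so (543670/604441) = (+1)^1·(271835/604441); sign now +1
reciprocity: (271835/604441) = +1·(604441/271835) since 271835 mod 4 = 3, 604441 mod 4 = 1; sign now +1
(604441/271835) = (60771/271835)   [reduce mod 271835]
reciprocity: (60771/271835) = -1·(271835/60771) since 60771 mod 4 = 3, 271835 mod 4 = 3; sign now -1
(271835/60771) = (28751/60771)   [reduce mod 60771]
reciprocity: (28751/60771) = -1·(60771/28751) since 28751 mod 4 = 3, 60771 mod 4 = 3; sign now +1
(60771/28751) = (3269/28751)   [reduce mod 28751]
reciprocity: (3269/28751) = +1·(28751/3269) since 3269 mod 4 = 1, 28751 mod 4 = 3; sign now +1
(28751/3269) = (2599/3269)   [reduce mod 3269]
reciprocity: (2599/3269) = +1·(3269/2599) since 2599 mod 4 = 3, 3269 mod 4 = 1; sign now +1
(3269/2599) = (670/2599)   [reduce mod 2599]
670 = 2^1·335; (2/2599) = +1 since 2599 mod 8 = 7, so (670/2599) = (+1)^1·(335/2599); sign now +1
reciprocity: (335/2599) = -1·(2599/335) since 335 mod 4 = 3, 2599 mod 4 = 3; sign now -1
(2599/335) = (254/335)   [reduce mod 335]
254 = 2^1·127; (2/335) = +1 since 335 mod 8 = 7, so (254/335) = (+1)^1·(127/335); sign now -1
reciprocity: (127/335) = -1·(335/127) since 127 mod 4 = 3, 335 mod 4 = 3; sign now +1
(335/127) = (81/127)   [reduce mod 127]
reciprocity: (81/127) = +1·(127/81) since 81 mod 4 = 1, 127 mod 4 = 3; sign now +1
(127/81) = (46/81)   [reduce mod 81]
46 = 2^1·23; (2/81) = +1 since 81 mod 8 = 1, so (46/81) = (+1)^1·(23/81); sign now +1
reciprocity: (23/81) = +1·(81/23) since 23 mod 4 = 3, 81 mod 4 = 1; sign now +1
(81/23) = (12/23)   [reduce mod 23]
12 = 2^2·3; (2/23) = +1 since 23 mod 8 = 7, so (12/23) = (+1)^2·(3/23); sign now +1
reciprocity: (3/23) = -1·(23/3) since 3 mod 4 = 3, 23 mod 4 = 3; sign now -1
(23/3) = (2/3)   [reduce mod 3]
2 = 2^1·1; (2/3) = -1 since 3 mod 8 = 3, so (2/3) = (-1)^1·(1/3); sign now +1
(1/3) = 1; final value = sign = +1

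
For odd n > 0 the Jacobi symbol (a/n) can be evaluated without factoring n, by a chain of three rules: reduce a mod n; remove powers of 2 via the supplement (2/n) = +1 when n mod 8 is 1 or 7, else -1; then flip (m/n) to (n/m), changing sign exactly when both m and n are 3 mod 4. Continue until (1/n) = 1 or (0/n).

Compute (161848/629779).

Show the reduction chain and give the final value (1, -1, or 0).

161848 = 2^3·20231; (2/629779) = -1 since 629779 mod 8 = 3, so (161848/629779) = (-1)^3·(20231/629779); sign now -1
reciprocity: (20231/629779) = -1·(629779/20231) since 20231 mod 4 = 3, 629779 mod 4 = 3; sign now +1
(629779/20231) = (2618/20231)   [reduce mod 20231]
2618 = 2^1·1309; (2/20231) = +1 since 20231 mod 8 = 7, so (2618/20231) = (+1)^1·(1309/20231); sign now +1
reciprocity: (1309/20231) = +1·(20231/1309) since 1309 mod 4 = 1, 20231 mod 4 = 3; sign now +1
(20231/1309) = (596/1309)   [reduce mod 1309]
596 = 2^2·149; (2/1309) = -1 since 1309 mod 8 = 5, so (596/1309) = (-1)^2·(149/1309); sign now +1
reciprocity: (149/1309) = +1·(1309/149) since 149 mod 4 = 1, 1309 mod 4 = 1; sign now +1
(1309/149) = (117/149)   [reduce mod 149]
reciprocity: (117/149) = +1·(149/117) since 117 mod 4 = 1, 149 mod 4 = 1; sign now +1
(149/117) = (32/117)   [reduce mod 117]
32 = 2^5·1; (2/117) = -1 since 117 mod 8 = 5, so (32/117) = (-1)^5·(1/117); sign now -1
(1/117) = 1; final value = sign = -1

-1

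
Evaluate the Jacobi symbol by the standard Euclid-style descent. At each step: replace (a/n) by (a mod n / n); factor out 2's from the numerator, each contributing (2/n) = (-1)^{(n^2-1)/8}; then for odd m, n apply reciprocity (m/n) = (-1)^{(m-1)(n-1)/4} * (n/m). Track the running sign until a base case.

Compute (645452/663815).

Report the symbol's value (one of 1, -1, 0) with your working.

factor out 2^2: 645452 = 2^2·161363; with 663815 mod 8 = 7, (2/663815) = +1; sign now +1; continue with (161363/663815)
flip (161363/663815) -> (663815/161363): both odd, 161363 mod 4 = 3, 663815 mod 4 = 3, so the flip contributes -1; sign now -1
(663815/161363): 663815 mod 161363 = 18363, so (663815/161363) = (18363/161363)
flip (18363/161363) -> (161363/18363): both odd, 18363 mod 4 = 3, 161363 mod 4 = 3, so the flip contributes -1; sign now +1
(161363/18363): 161363 mod 18363 = 14459, so (161363/18363) = (14459/18363)
flip (14459/18363) -> (18363/14459): both odd, 14459 mod 4 = 3, 18363 mod 4 = 3, so the flip contributes -1; sign now -1
(18363/14459): 18363 mod 14459 = 3904, so (18363/14459) = (3904/14459)
factor out 2^6: 3904 = 2^6·61; with 14459 mod 8 = 3, (2/14459) = -1; sign now -1; continue with (61/14459)
flip (61/14459) -> (14459/61): both odd, 61 mod 4 = 1, 14459 mod 4 = 3, so the flip contributes +1; sign now -1
(14459/61): 14459 mod 61 = 2, so (14459/61) = (2/61)
factor out 2^1: 2 = 2^1·1; with 61 mod 8 = 5, (2/61) = -1; sign now +1; continue with (1/61)
reached (1/61) = 1, so the symbol is +1

1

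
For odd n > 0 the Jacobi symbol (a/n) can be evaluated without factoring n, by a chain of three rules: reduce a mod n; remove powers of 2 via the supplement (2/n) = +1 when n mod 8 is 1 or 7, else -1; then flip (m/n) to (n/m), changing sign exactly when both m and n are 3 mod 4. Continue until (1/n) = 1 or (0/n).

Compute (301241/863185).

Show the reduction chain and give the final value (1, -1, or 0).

1

flip (301241/863185) -> (863185/301241): both odd, 301241 mod 4 = 1, 863185 mod 4 = 1, so the flip contributes +1; sign now +1
(863185/301241): 863185 mod 301241 = 260703, so (863185/301241) = (260703/301241)
flip (260703/301241) -> (301241/260703): both odd, 260703 mod 4 = 3, 301241 mod 4 = 1, so the flip contributes +1; sign now +1
(301241/260703): 301241 mod 260703 = 40538, so (301241/260703) = (40538/260703)
factor out 2^1: 40538 = 2^1·20269; with 260703 mod 8 = 7, (2/260703) = +1; sign now +1; continue with (20269/260703)
flip (20269/260703) -> (260703/20269): both odd, 20269 mod 4 = 1, 260703 mod 4 = 3, so the flip contributes +1; sign now +1
(260703/20269): 260703 mod 20269 = 17475, so (260703/20269) = (17475/20269)
flip (17475/20269) -> (20269/17475): both odd, 17475 mod 4 = 3, 20269 mod 4 = 1, so the flip contributes +1; sign now +1
(20269/17475): 20269 mod 17475 = 2794, so (20269/17475) = (2794/17475)
factor out 2^1: 2794 = 2^1·1397; with 17475 mod 8 = 3, (2/17475) = -1; sign now -1; continue with (1397/17475)
flip (1397/17475) -> (17475/1397): both odd, 1397 mod 4 = 1, 17475 mod 4 = 3, so the flip contributes +1; sign now -1
(17475/1397): 17475 mod 1397 = 711, so (17475/1397) = (711/1397)
flip (711/1397) -> (1397/711): both odd, 711 mod 4 = 3, 1397 mod 4 = 1, so the flip contributes +1; sign now -1
(1397/711): 1397 mod 711 = 686, so (1397/711) = (686/711)
factor out 2^1: 686 = 2^1·343; with 711 mod 8 = 7, (2/711) = +1; sign now -1; continue with (343/711)
flip (343/711) -> (711/343): both odd, 343 mod 4 = 3, 711 mod 4 = 3, so the flip contributes -1; sign now +1
(711/343): 711 mod 343 = 25, so (711/343) = (25/343)
flip (25/343) -> (343/25): both odd, 25 mod 4 = 1, 343 mod 4 = 3, so the flip contributes +1; sign now +1
(343/25): 343 mod 25 = 18, so (343/25) = (18/25)
factor out 2^1: 18 = 2^1·9; with 25 mod 8 = 1, (2/25) = +1; sign now +1; continue with (9/25)
flip (9/25) -> (25/9): both odd, 9 mod 4 = 1, 25 mod 4 = 1, so the flip contributes +1; sign now +1
(25/9): 25 mod 9 = 7, so (25/9) = (7/9)
flip (7/9) -> (9/7): both odd, 7 mod 4 = 3, 9 mod 4 = 1, so the flip contributes +1; sign now +1
(9/7): 9 mod 7 = 2, so (9/7) = (2/7)
factor out 2^1: 2 = 2^1·1; with 7 mod 8 = 7, (2/7) = +1; sign now +1; continue with (1/7)
reached (1/7) = 1, so the symbol is +1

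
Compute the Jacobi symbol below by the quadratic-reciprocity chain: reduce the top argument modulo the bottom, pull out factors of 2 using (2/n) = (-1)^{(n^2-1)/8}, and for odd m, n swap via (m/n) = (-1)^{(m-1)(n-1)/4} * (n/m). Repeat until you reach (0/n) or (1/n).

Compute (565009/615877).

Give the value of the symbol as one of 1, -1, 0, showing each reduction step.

flip (565009/615877) -> (615877/565009): both odd, 565009 mod 4 = 1, 615877 mod 4 = 1, so the flip contributes +1; sign now +1
(615877/565009): 615877 mod 565009 = 50868, so (615877/565009) = (50868/565009)
factor out 2^2: 50868 = 2^2·12717; with 565009 mod 8 = 1, (2/565009) = +1; sign now +1; continue with (12717/565009)
flip (12717/565009) -> (565009/12717): both odd, 12717 mod 4 = 1, 565009 mod 4 = 1, so the flip contributes +1; sign now +1
(565009/12717): 565009 mod 12717 = 5461, so (565009/12717) = (5461/12717)
flip (5461/12717) -> (12717/5461): both odd, 5461 mod 4 = 1, 12717 mod 4 = 1, so the flip contributes +1; sign now +1
(12717/5461): 12717 mod 5461 = 1795, so (12717/5461) = (1795/5461)
flip (1795/5461) -> (5461/1795): both odd, 1795 mod 4 = 3, 5461 mod 4 = 1, so the flip contributes +1; sign now +1
(5461/1795): 5461 mod 1795 = 76, so (5461/1795) = (76/1795)
factor out 2^2: 76 = 2^2·19; with 1795 mod 8 = 3, (2/1795) = -1; sign now +1; continue with (19/1795)
flip (19/1795) -> (1795/19): both odd, 19 mod 4 = 3, 1795 mod 4 = 3, so the flip contributes -1; sign now -1
(1795/19): 1795 mod 19 = 9, so (1795/19) = (9/19)
flip (9/19) -> (19/9): both odd, 9 mod 4 = 1, 19 mod 4 = 3, so the flip contributes +1; sign now -1
(19/9): 19 mod 9 = 1, so (19/9) = (1/9)
reached (1/9) = 1, so the symbol is -1

-1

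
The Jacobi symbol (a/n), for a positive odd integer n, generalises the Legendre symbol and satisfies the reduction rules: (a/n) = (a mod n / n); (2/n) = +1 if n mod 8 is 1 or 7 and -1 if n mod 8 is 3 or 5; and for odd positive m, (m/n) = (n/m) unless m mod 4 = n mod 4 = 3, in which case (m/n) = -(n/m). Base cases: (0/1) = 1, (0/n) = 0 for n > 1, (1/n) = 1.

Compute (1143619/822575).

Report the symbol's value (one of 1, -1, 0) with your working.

-1

(1143619/822575) = (321044/822575)   [reduce mod 822575]
321044 = 2^2·80261; (2/822575) = +1 since 822575 mod 8 = 7, so (321044/822575) = (+1)^2·(80261/822575); sign now +1
reciprocity: (80261/822575) = +1·(822575/80261) since 80261 mod 4 = 1, 822575 mod 4 = 3; sign now +1
(822575/80261) = (19965/80261)   [reduce mod 80261]
reciprocity: (19965/80261) = +1·(80261/19965) since 19965 mod 4 = 1, 80261 mod 4 = 1; sign now +1
(80261/19965) = (401/19965)   [reduce mod 19965]
reciprocity: (401/19965) = +1·(19965/401) since 401 mod 4 = 1, 19965 mod 4 = 1; sign now +1
(19965/401) = (316/401)   [reduce mod 401]
316 = 2^2·79; (2/401) = +1 since 401 mod 8 = 1, so (316/401) = (+1)^2·(79/401); sign now +1
reciprocity: (79/401) = +1·(401/79) since 79 mod 4 = 3, 401 mod 4 = 1; sign now +1
(401/79) = (6/79)   [reduce mod 79]
6 = 2^1·3; (2/79) = +1 since 79 mod 8 = 7, so (6/79) = (+1)^1·(3/79); sign now +1
reciprocity: (3/79) = -1·(79/3) since 3 mod 4 = 3, 79 mod 4 = 3; sign now -1
(79/3) = (1/3)   [reduce mod 3]
(1/3) = 1; final value = sign = -1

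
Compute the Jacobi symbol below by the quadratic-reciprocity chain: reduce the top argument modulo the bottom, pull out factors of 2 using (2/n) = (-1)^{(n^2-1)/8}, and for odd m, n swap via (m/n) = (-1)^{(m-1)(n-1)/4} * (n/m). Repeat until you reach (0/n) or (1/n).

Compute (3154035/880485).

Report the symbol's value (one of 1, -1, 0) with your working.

(3154035/880485) = (512580/880485)   [reduce mod 880485]
512580 = 2^2·128145; (2/880485) = -1 since 880485 mod 8 = 5, so (512580/880485) = (-1)^2·(128145/880485); sign now +1
reciprocity: (128145/880485) = +1·(880485/128145) since 128145 mod 4 = 1, 880485 mod 4 = 1; sign now +1
(880485/128145) = (111615/128145)   [reduce mod 128145]
reciprocity: (111615/128145) = +1·(128145/111615) since 111615 mod 4 = 3, 128145 mod 4 = 1; sign now +1
(128145/111615) = (16530/111615)   [reduce mod 111615]
16530 = 2^1·8265; (2/111615) = +1 since 111615 mod 8 = 7, so (16530/111615) = (+1)^1·(8265/111615); sign now +1
reciprocity: (8265/111615) = +1·(111615/8265) since 8265 mod 4 = 1, 111615 mod 4 = 3; sign now +1
(111615/8265) = (4170/8265)   [reduce mod 8265]
4170 = 2^1·2085; (2/8265) = +1 since 8265 mod 8 = 1, so (4170/8265) = (+1)^1·(2085/8265); sign now +1
reciprocity: (2085/8265) = +1·(8265/2085) since 2085 mod 4 = 1, 8265 mod 4 = 1; sign now +1
(8265/2085) = (2010/2085)   [reduce mod 2085]
2010 = 2^1·1005; (2/2085) = -1 since 2085 mod 8 = 5, so (2010/2085) = (-1)^1·(1005/2085); sign now -1
reciprocity: (1005/2085) = +1·(2085/1005) since 1005 mod 4 = 1, 2085 mod 4 = 1; sign now -1
(2085/1005) = (75/1005)   [reduce mod 1005]
reciprocity: (75/1005) = +1·(1005/75) since 75 mod 4 = 3, 1005 mod 4 = 1; sign now -1
(1005/75) = (30/75)   [reduce mod 75]
30 = 2^1·15; (2/75) = -1 since 75 mod 8 = 3, so (30/75) = (-1)^1·(15/75); sign now +1
reciprocity: (15/75) = -1·(75/15) since 15 mod 4 = 3, 75 mod 4 = 3; sign now -1
(75/15) = (0/15)   [reduce mod 15]
(0/15) = 0   [gcd(a, n) > 1]; final value = 0

0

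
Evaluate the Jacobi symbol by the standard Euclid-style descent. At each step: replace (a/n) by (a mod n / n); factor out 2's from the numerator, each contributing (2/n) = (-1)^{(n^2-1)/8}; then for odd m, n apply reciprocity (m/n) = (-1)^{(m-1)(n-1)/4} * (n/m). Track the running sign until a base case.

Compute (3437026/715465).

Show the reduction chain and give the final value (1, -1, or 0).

1

(3437026/715465) = (575166/715465)   [reduce mod 715465]
575166 = 2^1·287583; (2/715465) = +1 since 715465 mod 8 = 1, so (575166/715465) = (+1)^1·(287583/715465); sign now +1
reciprocity: (287583/715465) = +1·(715465/287583) since 287583 mod 4 = 3, 715465 mod 4 = 1; sign now +1
(715465/287583) = (140299/287583)   [reduce mod 287583]
reciprocity: (140299/287583) = -1·(287583/140299) since 140299 mod 4 = 3, 287583 mod 4 = 3; sign now -1
(287583/140299) = (6985/140299)   [reduce mod 140299]
reciprocity: (6985/140299) = +1·(140299/6985) since 6985 mod 4 = 1, 140299 mod 4 = 3; sign now -1
(140299/6985) = (599/6985)   [reduce mod 6985]
reciprocity: (599/6985) = +1·(6985/599) since 599 mod 4 = 3, 6985 mod 4 = 1; sign now -1
(6985/599) = (396/599)   [reduce mod 599]
396 = 2^2·99; (2/599) = +1 since 599 mod 8 = 7, so (396/599) = (+1)^2·(99/599); sign now -1
reciprocity: (99/599) = -1·(599/99) since 99 mod 4 = 3, 599 mod 4 = 3; sign now +1
(599/99) = (5/99)   [reduce mod 99]
reciprocity: (5/99) = +1·(99/5) since 5 mod 4 = 1, 99 mod 4 = 3; sign now +1
(99/5) = (4/5)   [reduce mod 5]
4 = 2^2·1; (2/5) = -1 since 5 mod 8 = 5, so (4/5) = (-1)^2·(1/5); sign now +1
(1/5) = 1; final value = sign = +1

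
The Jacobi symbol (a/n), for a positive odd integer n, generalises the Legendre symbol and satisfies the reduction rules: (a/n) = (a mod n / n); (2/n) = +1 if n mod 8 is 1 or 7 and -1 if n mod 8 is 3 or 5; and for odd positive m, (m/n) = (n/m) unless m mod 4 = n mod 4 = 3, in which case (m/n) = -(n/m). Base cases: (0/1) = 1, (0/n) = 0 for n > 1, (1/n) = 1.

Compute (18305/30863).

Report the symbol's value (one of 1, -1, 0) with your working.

0

reciprocity: (18305/30863) = +1·(30863/18305) since 18305 mod 4 = 1, 30863 mod 4 = 3; sign now +1
(30863/18305) = (12558/18305)   [reduce mod 18305]
12558 = 2^1·6279; (2/18305) = +1 since 18305 mod 8 = 1, so (12558/18305) = (+1)^1·(6279/18305); sign now +1
reciprocity: (6279/18305) = +1·(18305/6279) since 6279 mod 4 = 3, 18305 mod 4 = 1; sign now +1
(18305/6279) = (5747/6279)   [reduce mod 6279]
reciprocity: (5747/6279) = -1·(6279/5747) since 5747 mod 4 = 3, 6279 mod 4 = 3; sign now -1
(6279/5747) = (532/5747)   [reduce mod 5747]
532 = 2^2·133; (2/5747) = -1 since 5747 mod 8 = 3, so (532/5747) = (-1)^2·(133/5747); sign now -1
reciprocity: (133/5747) = +1·(5747/133) since 133 mod 4 = 1, 5747 mod 4 = 3; sign now -1
(5747/133) = (28/133)   [reduce mod 133]
28 = 2^2·7; (2/133) = -1 since 133 mod 8 = 5, so (28/133) = (-1)^2·(7/133); sign now -1
reciprocity: (7/133) = +1·(133/7) since 7 mod 4 = 3, 133 mod 4 = 1; sign now -1
(133/7) = (0/7)   [reduce mod 7]
(0/7) = 0   [gcd(a, n) > 1]; final value = 0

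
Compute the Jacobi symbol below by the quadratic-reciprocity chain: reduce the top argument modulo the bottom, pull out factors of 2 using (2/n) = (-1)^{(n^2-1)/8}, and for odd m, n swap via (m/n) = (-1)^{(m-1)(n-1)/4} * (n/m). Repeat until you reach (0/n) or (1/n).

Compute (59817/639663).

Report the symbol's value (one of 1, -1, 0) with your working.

0

flip (59817/639663) -> (639663/59817): both odd, 59817 mod 4 = 1, 639663 mod 4 = 3, so the flip contributes +1; sign now +1
(639663/59817): 639663 mod 59817 = 41493, so (639663/59817) = (41493/59817)
flip (41493/59817) -> (59817/41493): both odd, 41493 mod 4 = 1, 59817 mod 4 = 1, so the flip contributes +1; sign now +1
(59817/41493): 59817 mod 41493 = 18324, so (59817/41493) = (18324/41493)
factor out 2^2: 18324 = 2^2·4581; with 41493 mod 8 = 5, (2/41493) = -1; sign now +1; continue with (4581/41493)
flip (4581/41493) -> (41493/4581): both odd, 4581 mod 4 = 1, 41493 mod 4 = 1, so the flip contributes +1; sign now +1
(41493/4581): 41493 mod 4581 = 264, so (41493/4581) = (264/4581)
factor out 2^3: 264 = 2^3·33; with 4581 mod 8 = 5, (2/4581) = -1; sign now -1; continue with (33/4581)
flip (33/4581) -> (4581/33): both odd, 33 mod 4 = 1, 4581 mod 4 = 1, so the flip contributes +1; sign now -1
(4581/33): 4581 mod 33 = 27, so (4581/33) = (27/33)
flip (27/33) -> (33/27): both odd, 27 mod 4 = 3, 33 mod 4 = 1, so the flip contributes +1; sign now -1
(33/27): 33 mod 27 = 6, so (33/27) = (6/27)
factor out 2^1: 6 = 2^1·3; with 27 mod 8 = 3, (2/27) = -1; sign now +1; continue with (3/27)
flip (3/27) -> (27/3): both odd, 3 mod 4 = 3, 27 mod 4 = 3, so the flip contributes -1; sign now -1
(27/3): 27 mod 3 = 0, so (27/3) = (0/3)
reached (0/3); gcd(a, n) > 1, so (0/3) = 0 and the symbol is 0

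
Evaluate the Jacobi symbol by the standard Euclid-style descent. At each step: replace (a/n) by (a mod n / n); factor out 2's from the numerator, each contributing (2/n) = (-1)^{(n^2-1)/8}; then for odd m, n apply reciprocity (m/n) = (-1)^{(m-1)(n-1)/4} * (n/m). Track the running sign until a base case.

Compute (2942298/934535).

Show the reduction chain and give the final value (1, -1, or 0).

(2942298/934535): 2942298 mod 934535 = 138693, so (2942298/934535) = (138693/934535)
flip (138693/934535) -> (934535/138693): both odd, 138693 mod 4 = 1, 934535 mod 4 = 3, so the flip contributes +1; sign now +1
(934535/138693): 934535 mod 138693 = 102377, so (934535/138693) = (102377/138693)
flip (102377/138693) -> (138693/102377): both odd, 102377 mod 4 = 1, 138693 mod 4 = 1, so the flip contributes +1; sign now +1
(138693/102377): 138693 mod 102377 = 36316, so (138693/102377) = (36316/102377)
factor out 2^2: 36316 = 2^2·9079; with 102377 mod 8 = 1, (2/102377) = +1; sign now +1; continue with (9079/102377)
flip (9079/102377) -> (102377/9079): both odd, 9079 mod 4 = 3, 102377 mod 4 = 1, so the flip contributes +1; sign now +1
(102377/9079): 102377 mod 9079 = 2508, so (102377/9079) = (2508/9079)
factor out 2^2: 2508 = 2^2·627; with 9079 mod 8 = 7, (2/9079) = +1; sign now +1; continue with (627/9079)
flip (627/9079) -> (9079/627): both odd, 627 mod 4 = 3, 9079 mod 4 = 3, so the flip contributes -1; sign now -1
(9079/627): 9079 mod 627 = 301, so (9079/627) = (301/627)
flip (301/627) -> (627/301): both odd, 301 mod 4 = 1, 627 mod 4 = 3, so the flip contributes +1; sign now -1
(627/301): 627 mod 301 = 25, so (627/301) = (25/301)
flip (25/301) -> (301/25): both odd, 25 mod 4 = 1, 301 mod 4 = 1, so the flip contributes +1; sign now -1
(301/25): 301 mod 25 = 1, so (301/25) = (1/25)
reached (1/25) = 1, so the symbol is -1

-1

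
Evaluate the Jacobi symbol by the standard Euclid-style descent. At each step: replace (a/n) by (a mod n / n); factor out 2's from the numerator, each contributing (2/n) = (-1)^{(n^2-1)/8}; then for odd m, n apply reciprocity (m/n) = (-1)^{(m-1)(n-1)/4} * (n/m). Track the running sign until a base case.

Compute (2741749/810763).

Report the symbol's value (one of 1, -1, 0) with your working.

-1

(2741749/810763) = (309460/810763)   [reduce mod 810763]
309460 = 2^2·77365; (2/810763) = -1 since 810763 mod 8 = 3, so (309460/810763) = (-1)^2·(77365/810763); sign now +1
reciprocity: (77365/810763) = +1·(810763/77365) since 77365 mod 4 = 1, 810763 mod 4 = 3; sign now +1
(810763/77365) = (37113/77365)   [reduce mod 77365]
reciprocity: (37113/77365) = +1·(77365/37113) since 37113 mod 4 = 1, 77365 mod 4 = 1; sign now +1
(77365/37113) = (3139/37113)   [reduce mod 37113]
reciprocity: (3139/37113) = +1·(37113/3139) since 3139 mod 4 = 3, 37113 mod 4 = 1; sign now +1
(37113/3139) = (2584/3139)   [reduce mod 3139]
2584 = 2^3·323; (2/3139) = -1 since 3139 mod 8 = 3, so (2584/3139) = (-1)^3·(323/3139); sign now -1
reciprocity: (323/3139) = -1·(3139/323) since 323 mod 4 = 3, 3139 mod 4 = 3; sign now +1
(3139/323) = (232/323)   [reduce mod 323]
232 = 2^3·29; (2/323) = -1 since 323 mod 8 = 3, so (232/323) = (-1)^3·(29/323); sign now -1
reciprocity: (29/323) = +1·(323/29) since 29 mod 4 = 1, 323 mod 4 = 3; sign now -1
(323/29) = (4/29)   [reduce mod 29]
4 = 2^2·1; (2/29) = -1 since 29 mod 8 = 5, so (4/29) = (-1)^2·(1/29); sign now -1
(1/29) = 1; final value = sign = -1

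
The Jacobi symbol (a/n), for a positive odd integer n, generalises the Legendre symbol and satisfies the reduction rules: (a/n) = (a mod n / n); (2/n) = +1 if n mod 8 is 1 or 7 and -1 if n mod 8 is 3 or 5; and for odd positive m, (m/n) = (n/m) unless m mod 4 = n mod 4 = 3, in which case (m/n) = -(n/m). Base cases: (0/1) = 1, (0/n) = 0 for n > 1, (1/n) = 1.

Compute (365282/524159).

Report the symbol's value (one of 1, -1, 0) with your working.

365282 = 2^1·182641; (2/524159) = +1 since 524159 mod 8 = 7, so (365282/524159) = (+1)^1·(182641/524159); sign now +1
reciprocity: (182641/524159) = +1·(524159/182641) since 182641 mod 4 = 1, 524159 mod 4 = 3; sign now +1
(524159/182641) = (158877/182641)   [reduce mod 182641]
reciprocity: (158877/182641) = +1·(182641/158877) since 158877 mod 4 = 1, 182641 mod 4 = 1; sign now +1
(182641/158877) = (23764/158877)   [reduce mod 158877]
23764 = 2^2·5941; (2/158877) = -1 since 158877 mod 8 = 5, so (23764/158877) = (-1)^2·(5941/158877); sign now +1
reciprocity: (5941/158877) = +1·(158877/5941) since 5941 mod 4 = 1, 158877 mod 4 = 1; sign now +1
(158877/5941) = (4411/5941)   [reduce mod 5941]
reciprocity: (4411/5941) = +1·(5941/4411) since 4411 mod 4 = 3, 5941 mod 4 = 1; sign now +1
(5941/4411) = (1530/4411)   [reduce mod 4411]
1530 = 2^1·765; (2/4411) = -1 since 4411 mod 8 = 3, so (1530/4411) = (-1)^1·(765/4411); sign now -1
reciprocity: (765/4411) = +1·(4411/765) since 765 mod 4 = 1, 4411 mod 4 = 3; sign now -1
(4411/765) = (586/765)   [reduce mod 765]
586 = 2^1·293; (2/765) = -1 since 765 mod 8 = 5, so (586/765) = (-1)^1·(293/765); sign now +1
reciprocity: (293/765) = +1·(765/293) since 293 mod 4 = 1, 765 mod 4 = 1; sign now +1
(765/293) = (179/293)   [reduce mod 293]
reciprocity: (179/293) = +1·(293/179) since 179 mod 4 = 3, 293 mod 4 = 1; sign now +1
(293/179) = (114/179)   [reduce mod 179]
114 = 2^1·57; (2/179) = -1 since 179 mod 8 = 3, so (114/179) = (-1)^1·(57/179); sign now -1
reciprocity: (57/179) = +1·(179/57) since 57 mod 4 = 1, 179 mod 4 = 3; sign now -1
(179/57) = (8/57)   [reduce mod 57]
8 = 2^3·1; (2/57) = +1 since 57 mod 8 = 1, so (8/57) = (+1)^3·(1/57); sign now -1
(1/57) = 1; final value = sign = -1

-1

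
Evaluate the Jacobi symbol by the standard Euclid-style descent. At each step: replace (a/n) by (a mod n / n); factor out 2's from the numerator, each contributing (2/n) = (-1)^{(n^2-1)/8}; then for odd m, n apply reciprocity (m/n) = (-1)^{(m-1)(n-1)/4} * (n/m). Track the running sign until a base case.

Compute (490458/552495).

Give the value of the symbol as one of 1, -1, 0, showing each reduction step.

factor out 2^1: 490458 = 2^1·245229; with 552495 mod 8 = 7, (2/552495) = +1; sign now +1; continue with (245229/552495)
flip (245229/552495) -> (552495/245229): both odd, 245229 mod 4 = 1, 552495 mod 4 = 3, so the flip contributes +1; sign now +1
(552495/245229): 552495 mod 245229 = 62037, so (552495/245229) = (62037/245229)
flip (62037/245229) -> (245229/62037): both odd, 62037 mod 4 = 1, 245229 mod 4 = 1, so the flip contributes +1; sign now +1
(245229/62037): 245229 mod 62037 = 59118, so (245229/62037) = (59118/62037)
factor out 2^1: 59118 = 2^1·29559; with 62037 mod 8 = 5, (2/62037) = -1; sign now -1; continue with (29559/62037)
flip (29559/62037) -> (62037/29559): both odd, 29559 mod 4 = 3, 62037 mod 4 = 1, so the flip contributes +1; sign now -1
(62037/29559): 62037 mod 29559 = 2919, so (62037/29559) = (2919/29559)
flip (2919/29559) -> (29559/2919): both odd, 2919 mod 4 = 3, 29559 mod 4 = 3, so the flip contributes -1; sign now +1
(29559/2919): 29559 mod 2919 = 369, so (29559/2919) = (369/2919)
flip (369/2919) -> (2919/369): both odd, 369 mod 4 = 1, 2919 mod 4 = 3, so the flip contributes +1; sign now +1
(2919/369): 2919 mod 369 = 336, so (2919/369) = (336/369)
factor out 2^4: 336 = 2^4·21; with 369 mod 8 = 1, (2/369) = +1; sign now +1; continue with (21/369)
flip (21/369) -> (369/21): both odd, 21 mod 4 = 1, 369 mod 4 = 1, so the flip contributes +1; sign now +1
(369/21): 369 mod 21 = 12, so (369/21) = (12/21)
factor out 2^2: 12 = 2^2·3; with 21 mod 8 = 5, (2/21) = -1; sign now +1; continue with (3/21)
flip (3/21) -> (21/3): both odd, 3 mod 4 = 3, 21 mod 4 = 1, so the flip contributes +1; sign now +1
(21/3): 21 mod 3 = 0, so (21/3) = (0/3)
reached (0/3); gcd(a, n) > 1, so (0/3) = 0 and the symbol is 0

0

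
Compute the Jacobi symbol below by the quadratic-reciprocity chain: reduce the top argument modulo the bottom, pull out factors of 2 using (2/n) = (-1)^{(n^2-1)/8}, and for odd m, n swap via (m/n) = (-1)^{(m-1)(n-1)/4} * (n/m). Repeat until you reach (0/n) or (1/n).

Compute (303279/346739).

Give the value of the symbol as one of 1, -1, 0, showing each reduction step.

reciprocity: (303279/346739) = -1·(346739/303279) since 303279 mod 4 = 3, 346739 mod 4 = 3; sign now -1
(346739/303279) = (43460/303279)   [reduce mod 303279]
43460 = 2^2·10865; (2/303279) = +1 since 303279 mod 8 = 7, so (43460/303279) = (+1)^2·(10865/303279); sign now -1
reciprocity: (10865/303279) = +1·(303279/10865) since 10865 mod 4 = 1, 303279 mod 4 = 3; sign now -1
(303279/10865) = (9924/10865)   [reduce mod 10865]
9924 = 2^2·2481; (2/10865) = +1 since 10865 mod 8 = 1, so (9924/10865) = (+1)^2·(2481/10865); sign now -1
reciprocity: (2481/10865) = +1·(10865/2481) since 2481 mod 4 = 1, 10865 mod 4 = 1; sign now -1
(10865/2481) = (941/2481)   [reduce mod 2481]
reciprocity: (941/2481) = +1·(2481/941) since 941 mod 4 = 1, 2481 mod 4 = 1; sign now -1
(2481/941) = (599/941)   [reduce mod 941]
reciprocity: (599/941) = +1·(941/599) since 599 mod 4 = 3, 941 mod 4 = 1; sign now -1
(941/599) = (342/599)   [reduce mod 599]
342 = 2^1·171; (2/599) = +1 since 599 mod 8 = 7, so (342/599) = (+1)^1·(171/599); sign now -1
reciprocity: (171/599) = -1·(599/171) since 171 mod 4 = 3, 599 mod 4 = 3; sign now +1
(599/171) = (86/171)   [reduce mod 171]
86 = 2^1·43; (2/171) = -1 since 171 mod 8 = 3, so (86/171) = (-1)^1·(43/171); sign now -1
reciprocity: (43/171) = -1·(171/43) since 43 mod 4 = 3, 171 mod 4 = 3; sign now +1
(171/43) = (42/43)   [reduce mod 43]
42 = 2^1·21; (2/43) = -1 since 43 mod 8 = 3, so (42/43) = (-1)^1·(21/43); sign now -1
reciprocity: (21/43) = +1·(43/21) since 21 mod 4 = 1, 43 mod 4 = 3; sign now -1
(43/21) = (1/21)   [reduce mod 21]
(1/21) = 1; final value = sign = -1

-1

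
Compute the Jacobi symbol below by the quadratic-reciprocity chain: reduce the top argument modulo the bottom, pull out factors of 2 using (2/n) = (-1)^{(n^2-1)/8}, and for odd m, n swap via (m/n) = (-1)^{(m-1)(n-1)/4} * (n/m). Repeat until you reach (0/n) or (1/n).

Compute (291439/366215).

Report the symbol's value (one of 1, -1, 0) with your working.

flip (291439/366215) -> (366215/291439): both odd, 291439 mod 4 = 3, 366215 mod 4 = 3, so the flip contributes -1; sign now -1
(366215/291439): 366215 mod 291439 = 74776, so (366215/291439) = (74776/291439)
factor out 2^3: 74776 = 2^3·9347; with 291439 mod 8 = 7, (2/291439) = +1; sign now -1; continue with (9347/291439)
flip (9347/291439) -> (291439/9347): both odd, 9347 mod 4 = 3, 291439 mod 4 = 3, so the flip contributes -1; sign now +1
(291439/9347): 291439 mod 9347 = 1682, so (291439/9347) = (1682/9347)
factor out 2^1: 1682 = 2^1·841; with 9347 mod 8 = 3, (2/9347) = -1; sign now -1; continue with (841/9347)
flip (841/9347) -> (9347/841): both odd, 841 mod 4 = 1, 9347 mod 4 = 3, so the flip contributes +1; sign now -1
(9347/841): 9347 mod 841 = 96, so (9347/841) = (96/841)
factor out 2^5: 96 = 2^5·3; with 841 mod 8 = 1, (2/841) = +1; sign now -1; continue with (3/841)
flip (3/841) -> (841/3): both odd, 3 mod 4 = 3, 841 mod 4 = 1, so the flip contributes +1; sign now -1
(841/3): 841 mod 3 = 1, so (841/3) = (1/3)
reached (1/3) = 1, so the symbol is -1

-1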